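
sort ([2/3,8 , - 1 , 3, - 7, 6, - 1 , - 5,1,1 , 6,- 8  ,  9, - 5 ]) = [ - 8, - 7, - 5,-5,- 1, - 1, 2/3,1, 1, 3 , 6,  6,8,9]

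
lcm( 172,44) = 1892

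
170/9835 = 34/1967 =0.02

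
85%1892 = 85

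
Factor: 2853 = 3^2*317^1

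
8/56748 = 2/14187 = 0.00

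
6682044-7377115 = -695071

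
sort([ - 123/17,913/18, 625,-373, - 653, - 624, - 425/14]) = [ - 653, -624, - 373, - 425/14, -123/17, 913/18, 625] 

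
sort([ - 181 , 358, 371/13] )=[-181 , 371/13, 358]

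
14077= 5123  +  8954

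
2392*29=69368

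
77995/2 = 77995/2 = 38997.50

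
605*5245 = 3173225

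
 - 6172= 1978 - 8150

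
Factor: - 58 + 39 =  - 19^1 = -  19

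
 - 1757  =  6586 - 8343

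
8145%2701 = 42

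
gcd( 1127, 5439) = 49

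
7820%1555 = 45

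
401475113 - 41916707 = 359558406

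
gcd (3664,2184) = 8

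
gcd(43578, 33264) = 54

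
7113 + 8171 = 15284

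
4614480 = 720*6409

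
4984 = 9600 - 4616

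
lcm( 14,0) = 0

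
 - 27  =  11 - 38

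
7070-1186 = 5884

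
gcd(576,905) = 1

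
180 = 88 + 92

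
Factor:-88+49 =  - 39  =  - 3^1*13^1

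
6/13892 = 3/6946 = 0.00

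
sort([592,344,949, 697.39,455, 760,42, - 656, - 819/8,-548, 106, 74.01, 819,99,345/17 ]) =[-656,  -  548, -819/8 , 345/17,42,74.01,99,106,344,455, 592,697.39, 760, 819,  949] 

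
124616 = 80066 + 44550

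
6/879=2/293 = 0.01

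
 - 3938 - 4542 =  - 8480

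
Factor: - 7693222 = - 2^1*587^1* 6553^1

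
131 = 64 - -67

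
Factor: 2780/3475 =2^2*5^( - 1) = 4/5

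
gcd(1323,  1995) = 21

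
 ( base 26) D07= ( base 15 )2915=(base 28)B63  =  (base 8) 21133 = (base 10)8795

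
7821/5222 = 1 + 2599/5222 = 1.50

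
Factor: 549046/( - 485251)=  - 2^1*13^(-1)*163^(-1)*229^( - 1)*271^1*1013^1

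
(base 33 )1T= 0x3e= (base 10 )62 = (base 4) 332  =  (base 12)52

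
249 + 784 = 1033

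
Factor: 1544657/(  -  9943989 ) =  - 3^ ( - 1 )*11^(-1 ) * 23^1 * 239^1* 281^1*301333^(-1 )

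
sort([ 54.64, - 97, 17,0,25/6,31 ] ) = [ - 97,0,25/6,17 , 31,54.64 ]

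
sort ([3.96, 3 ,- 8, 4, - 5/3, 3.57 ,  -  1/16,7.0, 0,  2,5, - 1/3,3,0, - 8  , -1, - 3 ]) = [ - 8, - 8, - 3, - 5/3, - 1,  -  1/3, - 1/16, 0, 0, 2, 3,3, 3.57 , 3.96 , 4,  5, 7.0] 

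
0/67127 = 0  =  0.00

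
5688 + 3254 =8942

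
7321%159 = 7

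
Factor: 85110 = 2^1*3^1*  5^1*2837^1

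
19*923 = 17537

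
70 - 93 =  - 23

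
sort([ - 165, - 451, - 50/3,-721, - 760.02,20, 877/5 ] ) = [ - 760.02,  -  721, - 451, - 165,  -  50/3, 20, 877/5]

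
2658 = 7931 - 5273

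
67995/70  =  13599/14 = 971.36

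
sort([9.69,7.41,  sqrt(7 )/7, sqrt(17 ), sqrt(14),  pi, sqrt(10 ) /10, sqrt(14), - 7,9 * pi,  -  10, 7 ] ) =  [ - 10, - 7,sqrt(10 )/10 , sqrt( 7 )/7, pi, sqrt ( 14),  sqrt( 14), sqrt(17),7, 7.41,  9.69, 9*pi ] 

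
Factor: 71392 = 2^5*23^1*97^1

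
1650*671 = 1107150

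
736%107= 94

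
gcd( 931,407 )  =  1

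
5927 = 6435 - 508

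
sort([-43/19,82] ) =[  -  43/19 , 82] 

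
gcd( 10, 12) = 2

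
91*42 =3822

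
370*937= 346690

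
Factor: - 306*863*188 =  -2^3*3^2*17^1*47^1*863^1 = -49646664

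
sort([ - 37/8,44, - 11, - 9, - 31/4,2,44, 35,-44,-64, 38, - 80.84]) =[ - 80.84, - 64, - 44, - 11, - 9,- 31/4, - 37/8,2,35 , 38,44,44]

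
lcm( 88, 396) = 792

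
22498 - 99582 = - 77084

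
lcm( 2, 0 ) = 0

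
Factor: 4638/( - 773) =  - 6 = - 2^1*3^1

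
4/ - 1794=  - 1 + 895/897=   - 0.00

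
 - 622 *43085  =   - 26798870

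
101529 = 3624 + 97905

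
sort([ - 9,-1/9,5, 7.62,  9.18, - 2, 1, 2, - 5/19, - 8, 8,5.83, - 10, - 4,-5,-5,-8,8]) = [ - 10, - 9,  -  8,-8,-5, - 5, -4, - 2, - 5/19,-1/9, 1,2, 5, 5.83, 7.62, 8, 8, 9.18] 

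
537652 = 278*1934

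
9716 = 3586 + 6130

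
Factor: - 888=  - 2^3*3^1 *37^1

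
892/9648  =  223/2412  =  0.09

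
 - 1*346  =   - 346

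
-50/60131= - 1 +60081/60131= - 0.00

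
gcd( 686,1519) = 49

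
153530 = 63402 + 90128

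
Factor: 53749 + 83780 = 3^2*7^1*37^1*59^1 = 137529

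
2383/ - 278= - 2383/278 = - 8.57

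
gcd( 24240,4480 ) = 80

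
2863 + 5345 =8208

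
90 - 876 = - 786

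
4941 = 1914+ 3027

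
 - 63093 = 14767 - 77860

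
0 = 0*325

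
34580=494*70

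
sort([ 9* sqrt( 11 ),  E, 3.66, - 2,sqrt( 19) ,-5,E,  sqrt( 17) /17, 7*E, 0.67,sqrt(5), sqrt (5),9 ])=[-5, - 2, sqrt( 17)/17, 0.67, sqrt( 5),sqrt ( 5),E,E, 3.66,sqrt(19), 9, 7*E, 9*sqrt(11)] 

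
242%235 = 7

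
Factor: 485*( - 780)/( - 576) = 2^( - 4) * 3^ ( - 1) *5^2*13^1*97^1 = 31525/48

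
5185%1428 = 901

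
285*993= 283005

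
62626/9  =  6958 + 4/9 =6958.44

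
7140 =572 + 6568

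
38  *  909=34542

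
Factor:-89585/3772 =-95/4 = -  2^(-2)*5^1* 19^1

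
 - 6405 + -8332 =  - 14737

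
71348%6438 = 530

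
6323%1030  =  143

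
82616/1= 82616 = 82616.00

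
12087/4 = 12087/4= 3021.75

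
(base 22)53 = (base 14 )81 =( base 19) 5I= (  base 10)113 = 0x71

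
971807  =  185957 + 785850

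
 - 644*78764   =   - 50724016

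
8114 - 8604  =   - 490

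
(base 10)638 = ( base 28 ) MM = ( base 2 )1001111110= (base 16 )27e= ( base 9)778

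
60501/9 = 6722 + 1/3 = 6722.33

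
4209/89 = 4209/89= 47.29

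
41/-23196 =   -  1 + 23155/23196 = -0.00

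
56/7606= 28/3803  =  0.01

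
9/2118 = 3/706 = 0.00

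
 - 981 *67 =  - 65727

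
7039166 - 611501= 6427665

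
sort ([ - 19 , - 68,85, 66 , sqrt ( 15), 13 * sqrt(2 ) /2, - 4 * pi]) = [ - 68,-19, - 4*pi,sqrt ( 15), 13*sqrt( 2) /2, 66, 85]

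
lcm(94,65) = 6110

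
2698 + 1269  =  3967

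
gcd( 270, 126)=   18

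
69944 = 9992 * 7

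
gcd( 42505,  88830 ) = 5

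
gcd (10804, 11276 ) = 4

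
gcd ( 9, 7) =1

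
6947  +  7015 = 13962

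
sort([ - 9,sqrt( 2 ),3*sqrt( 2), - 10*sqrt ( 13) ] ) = [ - 10*sqrt( 13), - 9, sqrt ( 2),3 * sqrt(2 )]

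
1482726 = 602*2463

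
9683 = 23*421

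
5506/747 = 5506/747 = 7.37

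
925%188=173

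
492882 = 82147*6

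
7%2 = 1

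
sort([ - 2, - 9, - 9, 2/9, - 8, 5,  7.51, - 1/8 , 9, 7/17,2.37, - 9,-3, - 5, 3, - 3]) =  [ -9, - 9,  -  9, - 8, - 5, - 3, - 3,  -  2, - 1/8 , 2/9,  7/17,2.37,3,5,7.51, 9 ] 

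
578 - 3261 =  - 2683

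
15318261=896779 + 14421482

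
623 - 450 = 173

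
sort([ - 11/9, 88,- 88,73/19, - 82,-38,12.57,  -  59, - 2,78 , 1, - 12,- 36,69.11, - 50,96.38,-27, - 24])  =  [ - 88, - 82, - 59, - 50, - 38, - 36, - 27, - 24,-12, - 2,-11/9, 1, 73/19,12.57, 69.11,78, 88,96.38] 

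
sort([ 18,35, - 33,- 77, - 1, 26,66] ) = [ - 77, - 33, - 1,18, 26,35,66]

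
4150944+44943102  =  49094046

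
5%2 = 1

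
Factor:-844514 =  - 2^1*11^1*23^1*1669^1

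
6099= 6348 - 249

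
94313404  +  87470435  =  181783839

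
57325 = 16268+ 41057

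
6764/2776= 1691/694 = 2.44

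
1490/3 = 1490/3 =496.67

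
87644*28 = 2454032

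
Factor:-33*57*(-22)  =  41382 =2^1* 3^2*11^2*19^1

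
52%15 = 7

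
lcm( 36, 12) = 36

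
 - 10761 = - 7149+- 3612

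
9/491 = 9/491 = 0.02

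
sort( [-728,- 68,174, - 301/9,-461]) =[ -728,-461, - 68, -301/9,174 ] 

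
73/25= 2  +  23/25 = 2.92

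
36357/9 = 4039 + 2/3 = 4039.67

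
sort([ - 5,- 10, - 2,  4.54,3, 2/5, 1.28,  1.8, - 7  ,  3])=[ - 10,-7, -5, - 2,2/5,1.28 , 1.8, 3, 3,4.54] 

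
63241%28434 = 6373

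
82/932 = 41/466 = 0.09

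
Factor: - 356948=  - 2^2*89237^1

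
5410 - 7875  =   - 2465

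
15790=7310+8480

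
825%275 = 0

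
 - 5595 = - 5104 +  - 491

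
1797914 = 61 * 29474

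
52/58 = 26/29 = 0.90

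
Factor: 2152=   2^3*269^1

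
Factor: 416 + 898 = 1314 = 2^1 * 3^2*73^1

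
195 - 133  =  62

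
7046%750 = 296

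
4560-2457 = 2103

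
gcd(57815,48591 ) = 1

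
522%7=4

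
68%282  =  68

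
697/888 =697/888 = 0.78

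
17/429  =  17/429=0.04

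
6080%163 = 49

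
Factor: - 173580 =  - 2^2 *3^1*5^1 *11^1*263^1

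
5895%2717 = 461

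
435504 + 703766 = 1139270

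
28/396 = 7/99 = 0.07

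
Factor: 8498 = 2^1*7^1*607^1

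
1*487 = 487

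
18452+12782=31234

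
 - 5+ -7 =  - 12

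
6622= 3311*2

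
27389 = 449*61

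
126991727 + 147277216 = 274268943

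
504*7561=3810744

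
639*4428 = 2829492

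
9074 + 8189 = 17263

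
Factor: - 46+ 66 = 2^2*5^1 = 20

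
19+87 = 106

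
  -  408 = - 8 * 51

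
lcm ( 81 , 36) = 324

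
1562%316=298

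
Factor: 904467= 3^1*301489^1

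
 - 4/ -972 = 1/243 = 0.00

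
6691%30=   1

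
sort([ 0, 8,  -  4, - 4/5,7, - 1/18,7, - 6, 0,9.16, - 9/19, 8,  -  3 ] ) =[ - 6, - 4, - 3, - 4/5, - 9/19, - 1/18, 0,0, 7, 7,8,8,9.16 ] 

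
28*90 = 2520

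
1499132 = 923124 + 576008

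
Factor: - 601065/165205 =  - 171/47 = - 3^2 *19^1 * 47^ ( - 1) 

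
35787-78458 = -42671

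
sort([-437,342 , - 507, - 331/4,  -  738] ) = [-738,-507, - 437, - 331/4  ,  342 ] 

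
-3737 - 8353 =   -  12090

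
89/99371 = 89/99371 = 0.00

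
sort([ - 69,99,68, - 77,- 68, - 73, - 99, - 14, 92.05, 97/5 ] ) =[ - 99, - 77, - 73, - 69, - 68, - 14, 97/5, 68, 92.05,99]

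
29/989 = 29/989 = 0.03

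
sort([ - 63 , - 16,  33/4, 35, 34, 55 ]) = [ - 63, - 16  ,  33/4, 34, 35, 55 ]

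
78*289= 22542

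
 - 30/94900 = -3/9490 = - 0.00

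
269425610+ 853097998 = 1122523608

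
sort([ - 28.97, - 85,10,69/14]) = [ - 85, - 28.97,69/14, 10]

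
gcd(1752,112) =8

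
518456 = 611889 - 93433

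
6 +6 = 12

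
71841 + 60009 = 131850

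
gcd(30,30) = 30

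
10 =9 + 1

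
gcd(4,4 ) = 4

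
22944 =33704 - 10760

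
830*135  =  112050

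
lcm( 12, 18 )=36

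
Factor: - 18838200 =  - 2^3*3^1 * 5^2*31397^1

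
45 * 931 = 41895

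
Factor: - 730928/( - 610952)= 91366/76369= 2^1*11^1*4153^1*76369^(- 1)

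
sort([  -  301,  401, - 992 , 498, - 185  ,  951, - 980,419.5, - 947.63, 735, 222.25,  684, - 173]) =[ - 992, - 980, - 947.63,  -  301,-185,-173,  222.25,  401,419.5, 498, 684, 735,951] 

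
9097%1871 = 1613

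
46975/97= 46975/97 = 484.28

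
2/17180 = 1/8590 = 0.00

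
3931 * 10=39310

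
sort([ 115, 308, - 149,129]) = [ - 149,115, 129,308]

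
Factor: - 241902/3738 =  -453/7 = - 3^1*7^ ( - 1)*151^1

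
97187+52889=150076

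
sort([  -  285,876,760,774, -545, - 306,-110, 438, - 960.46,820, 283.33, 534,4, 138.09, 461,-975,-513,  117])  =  [ - 975, - 960.46,-545, - 513,  -  306 ,-285, - 110,4, 117, 138.09,283.33,438 , 461,534,760,774,820,876]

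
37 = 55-18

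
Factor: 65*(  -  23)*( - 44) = 2^2 * 5^1*11^1*13^1 *23^1  =  65780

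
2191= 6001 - 3810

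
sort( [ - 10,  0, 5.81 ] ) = [ - 10,0, 5.81]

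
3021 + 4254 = 7275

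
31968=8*3996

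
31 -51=-20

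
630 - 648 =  - 18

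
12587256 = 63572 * 198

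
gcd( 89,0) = 89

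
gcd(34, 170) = 34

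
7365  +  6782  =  14147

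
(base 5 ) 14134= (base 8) 2221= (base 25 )1LJ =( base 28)1dl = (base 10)1169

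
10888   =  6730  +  4158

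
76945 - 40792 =36153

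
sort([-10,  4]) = [ - 10,4] 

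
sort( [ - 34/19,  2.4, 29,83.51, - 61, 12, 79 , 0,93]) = [ - 61,-34/19,0,2.4,12 , 29, 79, 83.51,93]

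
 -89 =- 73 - 16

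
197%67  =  63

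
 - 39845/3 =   -  39845/3 = - 13281.67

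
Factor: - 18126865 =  - 5^1*43^1*59^1*1429^1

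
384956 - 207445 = 177511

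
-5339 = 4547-9886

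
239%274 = 239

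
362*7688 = 2783056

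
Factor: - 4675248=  - 2^4*3^2 * 32467^1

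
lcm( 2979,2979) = 2979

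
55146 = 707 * 78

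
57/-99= - 19/33   =  - 0.58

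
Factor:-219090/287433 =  - 2^1*3^(-1)*5^1*67^1*293^( - 1) = - 670/879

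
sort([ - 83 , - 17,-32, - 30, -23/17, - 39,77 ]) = [ - 83, - 39 , - 32,-30, - 17, - 23/17, 77 ] 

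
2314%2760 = 2314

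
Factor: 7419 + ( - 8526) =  - 1107 = -3^3*41^1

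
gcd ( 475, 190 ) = 95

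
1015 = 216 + 799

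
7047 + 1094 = 8141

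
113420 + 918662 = 1032082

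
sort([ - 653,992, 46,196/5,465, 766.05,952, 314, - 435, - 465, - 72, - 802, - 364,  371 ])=[ - 802, - 653, - 465, - 435, - 364,- 72,196/5,46,314,371,465,766.05,952  ,  992] 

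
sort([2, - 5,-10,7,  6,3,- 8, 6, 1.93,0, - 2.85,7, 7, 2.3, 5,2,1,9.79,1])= [- 10 ,  -  8, - 5,- 2.85,0,1,1,1.93,2, 2,2.3, 3,5,6,6,7,7,7,9.79]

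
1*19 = 19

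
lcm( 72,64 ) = 576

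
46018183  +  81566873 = 127585056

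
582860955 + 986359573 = 1569220528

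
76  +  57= 133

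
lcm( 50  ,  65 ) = 650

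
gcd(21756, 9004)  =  4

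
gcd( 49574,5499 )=1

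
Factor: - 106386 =-2^1*3^1*7^1*17^1*149^1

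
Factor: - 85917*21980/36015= -17985292/343= -2^2*7^ ( - 3)*13^1 *157^1* 2203^1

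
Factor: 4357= 4357^1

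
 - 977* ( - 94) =91838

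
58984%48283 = 10701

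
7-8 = -1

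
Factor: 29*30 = 870 = 2^1*3^1*5^1*29^1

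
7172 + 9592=16764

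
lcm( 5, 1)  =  5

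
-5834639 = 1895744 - 7730383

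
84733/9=9414 + 7/9 = 9414.78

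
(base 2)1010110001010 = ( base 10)5514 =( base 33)523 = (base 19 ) F54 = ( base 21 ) cac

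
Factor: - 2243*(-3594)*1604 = 2^3*3^1*401^1*599^1*2243^1  =  12930392568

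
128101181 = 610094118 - 481992937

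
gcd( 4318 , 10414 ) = 254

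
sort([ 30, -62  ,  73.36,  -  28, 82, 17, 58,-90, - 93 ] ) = [ - 93,  -  90,-62,- 28, 17, 30, 58, 73.36, 82] 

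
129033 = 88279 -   -  40754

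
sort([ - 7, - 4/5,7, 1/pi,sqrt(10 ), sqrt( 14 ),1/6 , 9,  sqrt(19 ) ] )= [ - 7, - 4/5,1/6, 1/pi,sqrt(10),  sqrt( 14 ), sqrt( 19),7, 9]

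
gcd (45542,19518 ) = 6506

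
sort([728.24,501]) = [501,728.24 ] 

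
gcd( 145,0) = 145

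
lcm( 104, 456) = 5928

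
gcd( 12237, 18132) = 3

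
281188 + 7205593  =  7486781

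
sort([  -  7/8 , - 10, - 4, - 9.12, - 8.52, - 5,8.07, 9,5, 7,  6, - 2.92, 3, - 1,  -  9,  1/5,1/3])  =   [ - 10, - 9.12,  -  9, - 8.52, - 5,  -  4, - 2.92, - 1, - 7/8, 1/5,1/3,3,5,6,7, 8.07,  9]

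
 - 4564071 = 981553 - 5545624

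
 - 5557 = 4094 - 9651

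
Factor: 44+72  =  116= 2^2*29^1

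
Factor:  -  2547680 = - 2^5*5^1 * 15923^1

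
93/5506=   93/5506 = 0.02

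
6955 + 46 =7001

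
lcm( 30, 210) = 210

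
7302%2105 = 987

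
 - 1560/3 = - 520 = -520.00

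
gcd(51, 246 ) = 3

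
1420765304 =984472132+436293172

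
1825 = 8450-6625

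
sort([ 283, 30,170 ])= [30,170 , 283 ]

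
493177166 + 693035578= 1186212744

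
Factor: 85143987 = 3^3*3153481^1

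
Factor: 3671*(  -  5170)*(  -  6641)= 126040003870 =2^1 * 5^1*11^1*29^1*47^1 * 229^1 * 3671^1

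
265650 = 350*759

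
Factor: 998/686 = 499/343 =7^( - 3)*499^1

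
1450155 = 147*9865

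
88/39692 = 22/9923  =  0.00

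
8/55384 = 1/6923=0.00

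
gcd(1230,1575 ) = 15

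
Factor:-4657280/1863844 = -2^5*5^1*19^1*31^(-1 ) * 383^1*15031^( - 1) = - 1164320/465961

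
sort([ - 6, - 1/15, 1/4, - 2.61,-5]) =[ - 6 , - 5,-2.61,-1/15, 1/4]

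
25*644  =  16100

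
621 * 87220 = 54163620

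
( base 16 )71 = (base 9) 135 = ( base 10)113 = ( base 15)78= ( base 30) 3N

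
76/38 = 2 = 2.00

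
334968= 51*6568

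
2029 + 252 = 2281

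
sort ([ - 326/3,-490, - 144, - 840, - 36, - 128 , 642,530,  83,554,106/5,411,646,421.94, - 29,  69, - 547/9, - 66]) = [ - 840,- 490  , - 144, - 128, - 326/3, - 66,-547/9, -36, - 29,106/5 , 69,  83,  411,421.94,530,554,642, 646 ] 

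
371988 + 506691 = 878679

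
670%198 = 76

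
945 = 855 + 90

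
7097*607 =4307879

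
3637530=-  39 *( - 93270)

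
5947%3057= 2890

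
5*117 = 585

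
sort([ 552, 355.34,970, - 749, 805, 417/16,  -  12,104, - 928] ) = [ - 928,  -  749 , - 12, 417/16 , 104, 355.34,552, 805, 970 ] 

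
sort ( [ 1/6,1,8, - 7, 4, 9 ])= [ - 7,1/6,1,4 , 8 , 9]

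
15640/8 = 1955 = 1955.00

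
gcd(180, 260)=20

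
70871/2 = 70871/2 = 35435.50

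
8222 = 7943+279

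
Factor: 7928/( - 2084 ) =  - 2^1*521^( - 1)*991^1 = - 1982/521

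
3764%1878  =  8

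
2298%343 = 240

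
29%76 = 29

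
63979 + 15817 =79796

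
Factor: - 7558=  - 2^1*3779^1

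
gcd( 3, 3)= 3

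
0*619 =0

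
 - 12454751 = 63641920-76096671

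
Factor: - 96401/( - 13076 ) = 2^( - 2 ) * 7^( - 1)*467^( - 1)*96401^1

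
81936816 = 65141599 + 16795217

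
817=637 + 180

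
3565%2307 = 1258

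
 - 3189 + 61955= 58766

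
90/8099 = 90/8099 = 0.01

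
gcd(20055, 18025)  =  35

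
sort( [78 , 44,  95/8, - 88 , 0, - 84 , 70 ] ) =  [  -  88, - 84 , 0,95/8, 44, 70,78]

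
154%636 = 154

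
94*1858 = 174652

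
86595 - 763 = 85832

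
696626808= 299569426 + 397057382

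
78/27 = 26/9 = 2.89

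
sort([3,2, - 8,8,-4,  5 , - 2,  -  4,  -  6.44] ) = [ - 8, -6.44,  -  4, - 4, - 2,2,3,5,8]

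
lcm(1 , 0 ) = 0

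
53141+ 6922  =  60063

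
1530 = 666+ 864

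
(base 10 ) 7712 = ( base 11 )5881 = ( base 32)7h0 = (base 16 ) 1E20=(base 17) 19bb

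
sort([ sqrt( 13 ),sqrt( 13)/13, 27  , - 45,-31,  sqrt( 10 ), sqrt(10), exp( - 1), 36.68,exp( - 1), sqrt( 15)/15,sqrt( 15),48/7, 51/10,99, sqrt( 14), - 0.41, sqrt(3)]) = [  -  45, - 31, - 0.41,sqrt(15) /15,sqrt (13)/13,exp( - 1), exp( - 1 ),sqrt( 3),sqrt( 10), sqrt( 10), sqrt( 13), sqrt(14 ), sqrt( 15),51/10,48/7,27,36.68,99 ]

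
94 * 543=51042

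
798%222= 132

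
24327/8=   24327/8= 3040.88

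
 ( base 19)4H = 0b1011101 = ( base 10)93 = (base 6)233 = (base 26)3F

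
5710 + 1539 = 7249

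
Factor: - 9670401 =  - 3^3 * 13^1*27551^1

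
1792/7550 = 896/3775 = 0.24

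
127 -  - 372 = 499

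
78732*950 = 74795400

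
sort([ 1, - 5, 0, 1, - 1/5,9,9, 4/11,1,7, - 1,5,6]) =[ - 5, - 1, - 1/5, 0, 4/11, 1,1,1,5,6,7 , 9, 9 ]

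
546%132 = 18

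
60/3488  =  15/872 = 0.02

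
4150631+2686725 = 6837356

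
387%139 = 109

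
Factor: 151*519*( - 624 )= -2^4*3^2*13^1*151^1*173^1 = - 48902256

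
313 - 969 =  - 656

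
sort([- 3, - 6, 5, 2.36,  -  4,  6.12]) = [-6, - 4,  -  3,2.36, 5,6.12]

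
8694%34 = 24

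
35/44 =35/44 = 0.80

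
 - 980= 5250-6230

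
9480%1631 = 1325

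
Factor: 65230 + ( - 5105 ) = 5^3 * 13^1 * 37^1  =  60125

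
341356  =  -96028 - -437384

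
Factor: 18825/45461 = 3^1 * 5^2*13^( - 2)*251^1 * 269^(- 1 )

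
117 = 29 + 88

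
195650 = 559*350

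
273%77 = 42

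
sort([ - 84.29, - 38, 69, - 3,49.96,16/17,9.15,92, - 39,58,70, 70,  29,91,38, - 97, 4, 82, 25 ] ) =[ - 97, - 84.29, - 39,  -  38, - 3,16/17, 4,9.15,25,29,38 , 49.96 , 58,69,70,70,82,91,92]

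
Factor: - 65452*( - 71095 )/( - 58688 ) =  - 1163327485/14672=-2^( - 4 )*5^1*7^( - 1 )*59^1*131^(  -  1 )*241^1*16363^1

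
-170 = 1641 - 1811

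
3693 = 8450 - 4757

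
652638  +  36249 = 688887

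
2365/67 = 35 + 20/67 = 35.30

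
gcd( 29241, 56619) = 81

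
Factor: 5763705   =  3^1*5^1 * 384247^1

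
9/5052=3/1684=0.00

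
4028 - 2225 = 1803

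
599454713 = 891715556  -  292260843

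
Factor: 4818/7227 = 2^1  *3^( - 1 ) = 2/3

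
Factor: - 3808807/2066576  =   - 2^( - 4 )*53^( - 1)*1627^1* 2341^1*2437^( - 1)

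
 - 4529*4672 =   -  21159488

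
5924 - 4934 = 990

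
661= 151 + 510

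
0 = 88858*0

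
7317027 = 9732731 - 2415704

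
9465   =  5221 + 4244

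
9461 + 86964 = 96425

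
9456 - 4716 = 4740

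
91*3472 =315952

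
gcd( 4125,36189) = 3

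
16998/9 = 1888 + 2/3 = 1888.67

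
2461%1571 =890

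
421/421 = 1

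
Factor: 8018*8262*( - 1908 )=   -126394918128= - 2^4*3^7* 17^1*19^1*53^1 * 211^1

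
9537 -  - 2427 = 11964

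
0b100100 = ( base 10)36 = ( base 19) 1h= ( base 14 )28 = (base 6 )100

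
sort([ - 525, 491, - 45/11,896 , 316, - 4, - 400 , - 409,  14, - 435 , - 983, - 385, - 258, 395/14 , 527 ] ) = [ - 983, - 525, - 435,  -  409, - 400,- 385, - 258, - 45/11, - 4, 14,395/14, 316,491, 527, 896]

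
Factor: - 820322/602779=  - 2^1*31^1*101^1* 131^1*602779^( - 1)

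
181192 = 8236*22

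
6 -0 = 6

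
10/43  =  10/43 = 0.23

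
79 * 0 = 0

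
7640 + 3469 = 11109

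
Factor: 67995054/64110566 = 3^2*13^( - 1)*37^(  -  1 )*66643^(-1)*3777503^1 = 33997527/32055283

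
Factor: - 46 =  - 2^1*23^1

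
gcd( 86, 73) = 1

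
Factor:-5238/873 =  - 2^1*3^1 = - 6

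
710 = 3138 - 2428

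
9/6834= 3/2278 = 0.00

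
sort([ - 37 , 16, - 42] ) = [ - 42, - 37, 16] 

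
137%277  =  137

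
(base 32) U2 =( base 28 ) 16A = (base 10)962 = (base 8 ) 1702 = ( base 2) 1111000010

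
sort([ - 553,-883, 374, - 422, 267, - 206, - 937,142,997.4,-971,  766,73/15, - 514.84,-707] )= [ - 971, -937, - 883, -707, - 553, - 514.84, - 422,-206,73/15, 142,267,374,766,997.4]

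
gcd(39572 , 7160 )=4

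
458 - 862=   -404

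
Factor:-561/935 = - 3/5=- 3^1*5^(-1 ) 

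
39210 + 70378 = 109588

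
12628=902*14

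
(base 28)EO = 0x1a0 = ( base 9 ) 512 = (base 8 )640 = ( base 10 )416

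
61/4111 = 61/4111 = 0.01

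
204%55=39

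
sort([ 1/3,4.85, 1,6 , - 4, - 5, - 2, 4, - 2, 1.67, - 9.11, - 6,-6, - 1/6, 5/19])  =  [ - 9.11, - 6, - 6, - 5, - 4, - 2,-2, - 1/6, 5/19, 1/3, 1,1.67,  4, 4.85, 6 ] 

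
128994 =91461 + 37533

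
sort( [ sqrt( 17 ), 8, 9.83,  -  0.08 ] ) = [ -0.08, sqrt( 17), 8, 9.83 ]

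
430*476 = 204680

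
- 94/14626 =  - 1 + 7266/7313 = - 0.01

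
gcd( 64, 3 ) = 1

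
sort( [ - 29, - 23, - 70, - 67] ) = [ - 70,-67, - 29,-23]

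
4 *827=3308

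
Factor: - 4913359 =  - 11^1*223^1 * 2003^1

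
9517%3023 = 448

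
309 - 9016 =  - 8707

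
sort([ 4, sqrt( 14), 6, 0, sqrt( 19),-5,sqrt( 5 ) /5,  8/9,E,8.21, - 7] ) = [ - 7 , - 5,0,  sqrt( 5)/5, 8/9,E, sqrt(14 ) , 4,sqrt(19 ), 6,8.21 ] 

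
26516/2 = 13258 =13258.00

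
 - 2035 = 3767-5802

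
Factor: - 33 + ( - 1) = -2^1*17^1= - 34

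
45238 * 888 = 40171344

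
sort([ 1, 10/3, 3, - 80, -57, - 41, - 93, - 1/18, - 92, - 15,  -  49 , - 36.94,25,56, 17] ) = [-93, - 92, - 80, - 57, - 49, - 41, - 36.94, - 15,-1/18,1, 3,10/3,17, 25  ,  56 ] 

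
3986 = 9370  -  5384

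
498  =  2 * 249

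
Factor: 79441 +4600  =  31^1*2711^1 = 84041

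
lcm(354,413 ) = 2478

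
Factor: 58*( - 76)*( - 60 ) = 264480 = 2^5 * 3^1 * 5^1  *19^1*29^1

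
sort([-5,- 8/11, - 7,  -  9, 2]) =[-9, -7  , - 5,-8/11,  2] 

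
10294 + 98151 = 108445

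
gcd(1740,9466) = 2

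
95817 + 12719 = 108536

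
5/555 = 1/111= 0.01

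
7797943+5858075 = 13656018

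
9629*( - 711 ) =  - 6846219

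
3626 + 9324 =12950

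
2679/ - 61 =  - 2679/61 = - 43.92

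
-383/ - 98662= 383/98662 = 0.00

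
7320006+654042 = 7974048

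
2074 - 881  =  1193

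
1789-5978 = -4189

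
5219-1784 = 3435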